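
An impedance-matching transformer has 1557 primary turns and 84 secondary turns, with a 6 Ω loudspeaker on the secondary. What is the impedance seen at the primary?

Z_p ≈ 2060 Ω

Z_p = (N_p/N_s)² × Z_s = (1557/84)² × 6 = 2060 Ω.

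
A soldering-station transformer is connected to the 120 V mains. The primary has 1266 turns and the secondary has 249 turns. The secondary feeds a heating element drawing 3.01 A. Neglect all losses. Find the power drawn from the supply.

I_p = I_s × N_s/N_p = 3.01 × 249/1266 = 0.59201 A.
P = V_p I_p = 120 × 0.59201 = 71.0 W.

P ≈ 71.0 W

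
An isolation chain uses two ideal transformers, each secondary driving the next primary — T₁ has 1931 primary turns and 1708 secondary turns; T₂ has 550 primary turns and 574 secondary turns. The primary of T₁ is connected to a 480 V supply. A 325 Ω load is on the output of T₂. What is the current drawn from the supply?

After T₁: V = 480.00 × 1708/1931 = 424.57 V.
After T₂: V = 424.57 × 574/550 = 443.09 V.
I_load = 443.09/325 = 1.3634 A, so P_out = 443.09 × 1.3634 = 604.10 W.
All ideal ⇒ P_in = P_out, so I_supply = 604.10/480 = 1.26 A.

I_supply ≈ 1.26 A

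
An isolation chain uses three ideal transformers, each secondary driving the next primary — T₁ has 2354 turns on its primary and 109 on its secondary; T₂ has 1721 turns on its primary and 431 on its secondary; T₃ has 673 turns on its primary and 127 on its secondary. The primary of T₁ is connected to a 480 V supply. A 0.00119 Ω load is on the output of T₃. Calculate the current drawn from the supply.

I_supply ≈ 1.93 A

Secondary of T₁: V = 480.00 × 109/2354 = 22.226 V.
Secondary of T₂: V = 22.226 × 431/1721 = 5.5662 V.
Secondary of T₃: V = 5.5662 × 127/673 = 1.0504 V.
I_load = 1.0504/0.00119 = 882.67 A, so P_out = 1.0504 × 882.67 = 927.14 W.
All ideal ⇒ P_in = P_out, so I_supply = 927.14/480 = 1.93 A.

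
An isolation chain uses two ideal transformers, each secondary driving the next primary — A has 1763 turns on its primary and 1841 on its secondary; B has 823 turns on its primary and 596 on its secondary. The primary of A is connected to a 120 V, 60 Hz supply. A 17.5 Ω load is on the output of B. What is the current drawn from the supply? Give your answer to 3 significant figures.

I_supply ≈ 3.92 A

Secondary of A: V = 120.00 × 1841/1763 = 125.31 V.
Secondary of B: V = 125.31 × 596/823 = 90.746 V.
I_load = 90.746/17.5 = 5.1855 A, so P_out = 90.746 × 5.1855 = 470.57 W.
All ideal ⇒ P_in = P_out, so I_supply = 470.57/120 = 3.92 A.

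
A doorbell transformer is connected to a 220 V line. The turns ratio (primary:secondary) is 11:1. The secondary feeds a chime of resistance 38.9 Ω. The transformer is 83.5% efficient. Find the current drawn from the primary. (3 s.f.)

V_s = 220 × 1/11 = 20.000 V.
I_s = V_s/R = 20.000/38.9 = 0.51414 A.
P_out = V_s I_s = 20.000 × 0.51414 = 10.283 W.
P_in = P_out/η = 10.283/0.835 = 12.315 W.
I_p = P_in/V_p = 12.315/220 = 0.0560 A.

I_p ≈ 0.0560 A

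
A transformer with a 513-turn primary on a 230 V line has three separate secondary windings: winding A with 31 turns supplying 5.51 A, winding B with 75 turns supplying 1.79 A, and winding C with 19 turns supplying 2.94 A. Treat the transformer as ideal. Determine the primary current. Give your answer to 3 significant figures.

V_A = 230 × 31/513 = 13.899 V; V_B = 230 × 75/513 = 33.626 V; V_C = 230 × 19/513 = 8.5185 V.
P_out = V_A I_A + V_B I_B + V_C I_C = 13.899×5.51 + 33.626×1.79 + 8.5185×2.94 = 76.581 + 60.190 + 25.044 = 161.82 W.
Ideal ⇒ P_in = P_out, so I_p = P_out/V_p = 161.82/230 = 0.704 A.

I_p ≈ 0.704 A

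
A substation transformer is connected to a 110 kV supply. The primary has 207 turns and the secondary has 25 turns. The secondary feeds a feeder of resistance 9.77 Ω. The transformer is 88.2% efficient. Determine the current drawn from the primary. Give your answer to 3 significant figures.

I_p ≈ 186 A

V_s = 110000 × 25/207 = 13285 V.
I_s = V_s/R = 13285/9.77 = 1359.8 A.
P_out = V_s I_s = 13285 × 1359.8 = 1.8065×10^7 W.
P_in = P_out/η = 1.8065×10^7/0.882 = 2.0481×10^7 W.
I_p = P_in/V_p = 2.0481×10^7/110000 = 186 A.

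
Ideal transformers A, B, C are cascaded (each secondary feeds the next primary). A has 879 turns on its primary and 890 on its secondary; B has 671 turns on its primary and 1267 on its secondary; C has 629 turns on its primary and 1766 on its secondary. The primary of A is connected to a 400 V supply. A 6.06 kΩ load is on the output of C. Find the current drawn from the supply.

Secondary of A: V = 400.00 × 890/879 = 405.01 V.
Secondary of B: V = 405.01 × 1267/671 = 764.74 V.
Secondary of C: V = 764.74 × 1766/629 = 2147.1 V.
I_load = 2147.1/6060 = 0.35431 A, so P_out = 2147.1 × 0.35431 = 760.74 W.
All ideal ⇒ P_in = P_out, so I_supply = 760.74/400 = 1.90 A.

I_supply ≈ 1.90 A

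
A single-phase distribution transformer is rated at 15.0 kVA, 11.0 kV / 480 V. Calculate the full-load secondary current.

I_s = S/V_s = 15000/480 = 31.2 A.

I_s ≈ 31.2 A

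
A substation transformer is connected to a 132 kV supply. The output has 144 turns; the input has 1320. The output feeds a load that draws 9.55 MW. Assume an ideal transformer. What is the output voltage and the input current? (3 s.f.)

V_out = V_in × N_out/N_in = 132000 × 144/1320 = 14400 V.
I_out = P/V_out = 9.55×10^6/14400 = 663.19 A.
I_in = I_out × N_out/N_in = 663.19 × 144/1320 = 72.3 A.

V_out ≈ 14400 V, I_in ≈ 72.3 A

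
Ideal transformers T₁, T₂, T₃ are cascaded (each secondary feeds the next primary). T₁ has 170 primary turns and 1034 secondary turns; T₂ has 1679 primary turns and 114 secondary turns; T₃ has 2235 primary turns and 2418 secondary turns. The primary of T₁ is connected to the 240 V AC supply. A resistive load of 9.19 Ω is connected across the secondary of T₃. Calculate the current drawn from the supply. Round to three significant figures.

I_supply ≈ 5.21 A

Secondary of T₁: V = 240.00 × 1034/170 = 1459.8 V.
Secondary of T₂: V = 1459.8 × 114/1679 = 99.114 V.
Secondary of T₃: V = 99.114 × 2418/2235 = 107.23 V.
I_load = 107.23/9.19 = 11.668 A, so P_out = 107.23 × 11.668 = 1251.2 W.
All ideal ⇒ P_in = P_out, so I_supply = 1251.2/240 = 5.21 A.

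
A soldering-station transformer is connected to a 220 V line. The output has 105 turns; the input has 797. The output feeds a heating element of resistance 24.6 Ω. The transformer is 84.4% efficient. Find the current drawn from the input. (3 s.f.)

V_out = 220 × 105/797 = 28.984 V.
I_out = V_out/R = 28.984/24.6 = 1.1782 A.
P_out = V_out I_out = 28.984 × 1.1782 = 34.149 W.
P_in = P_out/η = 34.149/0.844 = 40.460 W.
I_in = P_in/V_in = 40.460/220 = 0.184 A.

I_in ≈ 0.184 A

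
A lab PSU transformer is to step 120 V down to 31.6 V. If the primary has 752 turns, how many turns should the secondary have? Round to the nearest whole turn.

N_s/N_p = V_s/V_p, so N_s = 752 × 31.6/120 = 198.0 ≈ 198 turns.

N_s = 198 turns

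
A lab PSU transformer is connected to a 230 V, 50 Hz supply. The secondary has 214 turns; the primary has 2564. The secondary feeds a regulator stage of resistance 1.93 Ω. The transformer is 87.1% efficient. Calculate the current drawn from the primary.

I_p ≈ 0.953 A

V_s = 230 × 214/2564 = 19.197 V.
I_s = V_s/R = 19.197/1.93 = 9.9464 A.
P_out = V_s I_s = 19.197 × 9.9464 = 190.94 W.
P_in = P_out/η = 190.94/0.871 = 219.22 W.
I_p = P_in/V_p = 219.22/230 = 0.953 A.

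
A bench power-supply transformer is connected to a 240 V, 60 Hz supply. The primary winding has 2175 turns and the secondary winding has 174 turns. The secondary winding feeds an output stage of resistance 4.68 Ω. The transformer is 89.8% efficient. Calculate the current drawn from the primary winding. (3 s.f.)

I_p ≈ 0.365 A

V_s = 240 × 174/2175 = 19.200 V.
I_s = V_s/R = 19.200/4.68 = 4.1026 A.
P_out = V_s I_s = 19.200 × 4.1026 = 78.769 W.
P_in = P_out/η = 78.769/0.898 = 87.716 W.
I_p = P_in/V_p = 87.716/240 = 0.365 A.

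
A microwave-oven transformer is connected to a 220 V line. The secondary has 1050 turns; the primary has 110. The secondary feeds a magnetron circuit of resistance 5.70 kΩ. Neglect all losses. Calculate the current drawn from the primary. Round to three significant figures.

I_p ≈ 3.52 A

V_s = V_p × N_s/N_p = 220 × 1050/110 = 2100.0 V.
I_s = V_s/R = 2100.0/5700 = 0.36842 A.
For an ideal transformer I_p N_p = I_s N_s, so I_p = 0.36842 × 1050/110 = 3.52 A.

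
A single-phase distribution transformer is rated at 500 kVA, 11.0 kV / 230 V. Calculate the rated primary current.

I_p = S/V_p = 500000/11000 = 45.5 A.

I_p ≈ 45.5 A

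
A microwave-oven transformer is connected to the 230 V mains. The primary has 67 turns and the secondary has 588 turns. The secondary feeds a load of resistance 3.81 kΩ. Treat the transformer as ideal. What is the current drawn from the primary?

I_p ≈ 4.65 A

V_s = V_p × N_s/N_p = 230 × 588/67 = 2018.5 V.
I_s = V_s/R = 2018.5/3810 = 0.52979 A.
For an ideal transformer I_p N_p = I_s N_s, so I_p = 0.52979 × 588/67 = 4.65 A.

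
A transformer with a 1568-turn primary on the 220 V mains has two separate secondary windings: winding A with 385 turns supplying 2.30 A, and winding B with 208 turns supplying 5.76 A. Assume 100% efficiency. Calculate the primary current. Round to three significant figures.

I_p ≈ 1.33 A

V_A = 220 × 385/1568 = 54.018 V; V_B = 220 × 208/1568 = 29.184 V.
P_out = V_A I_A + V_B I_B = 54.018×2.30 + 29.184×5.76 = 124.24 + 168.10 = 292.34 W.
Ideal ⇒ P_in = P_out, so I_p = P_out/V_p = 292.34/220 = 1.33 A.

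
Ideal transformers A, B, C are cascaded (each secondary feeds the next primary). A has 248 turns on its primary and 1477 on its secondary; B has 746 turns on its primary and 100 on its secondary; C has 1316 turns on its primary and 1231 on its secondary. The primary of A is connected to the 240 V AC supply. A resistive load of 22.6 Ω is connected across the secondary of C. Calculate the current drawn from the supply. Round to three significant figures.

Secondary of A: V = 240.00 × 1477/248 = 1429.4 V.
Secondary of B: V = 1429.4 × 100/746 = 191.60 V.
Secondary of C: V = 191.60 × 1231/1316 = 179.23 V.
I_load = 179.23/22.6 = 7.9304 A, so P_out = 179.23 × 7.9304 = 1421.3 W.
All ideal ⇒ P_in = P_out, so I_supply = 1421.3/240 = 5.92 A.

I_supply ≈ 5.92 A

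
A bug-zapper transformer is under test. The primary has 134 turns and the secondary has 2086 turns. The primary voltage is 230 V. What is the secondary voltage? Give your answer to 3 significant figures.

V_s/V_p = N_s/N_p, so V_s = 230 × 2086/134 = 3580 V.

V_s ≈ 3580 V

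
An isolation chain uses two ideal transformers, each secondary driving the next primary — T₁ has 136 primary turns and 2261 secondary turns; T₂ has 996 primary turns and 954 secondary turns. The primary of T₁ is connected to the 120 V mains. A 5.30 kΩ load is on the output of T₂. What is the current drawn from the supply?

After T₁: V = 120.00 × 2261/136 = 1995.0 V.
After T₂: V = 1995.0 × 954/996 = 1910.9 V.
I_load = 1910.9/5300 = 0.36054 A, so P_out = 1910.9 × 0.36054 = 688.95 W.
All ideal ⇒ P_in = P_out, so I_supply = 688.95/120 = 5.74 A.

I_supply ≈ 5.74 A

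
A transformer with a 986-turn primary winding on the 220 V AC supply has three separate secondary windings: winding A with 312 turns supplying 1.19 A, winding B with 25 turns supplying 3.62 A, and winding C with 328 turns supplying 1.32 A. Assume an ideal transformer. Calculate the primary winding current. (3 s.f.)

I_p ≈ 0.907 A

V_A = 220 × 312/986 = 69.615 V; V_B = 220 × 25/986 = 5.5781 V; V_C = 220 × 328/986 = 73.185 V.
P_out = V_A I_A + V_B I_B + V_C I_C = 69.615×1.19 + 5.5781×3.62 + 73.185×1.32 = 82.841 + 20.193 + 96.604 = 199.64 W.
Ideal ⇒ P_in = P_out, so I_p = P_out/V_p = 199.64/220 = 0.907 A.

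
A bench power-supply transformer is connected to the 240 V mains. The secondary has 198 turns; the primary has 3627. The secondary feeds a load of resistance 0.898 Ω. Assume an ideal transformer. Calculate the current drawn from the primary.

I_p ≈ 0.796 A

V_s = V_p × N_s/N_p = 240 × 198/3627 = 13.102 V.
I_s = V_s/R = 13.102/0.898 = 14.590 A.
For an ideal transformer I_p N_p = I_s N_s, so I_p = 14.590 × 198/3627 = 0.796 A.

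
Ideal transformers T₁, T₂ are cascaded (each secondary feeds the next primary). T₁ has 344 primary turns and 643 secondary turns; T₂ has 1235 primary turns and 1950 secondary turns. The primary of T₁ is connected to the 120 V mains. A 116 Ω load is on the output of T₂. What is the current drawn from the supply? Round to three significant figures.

After T₁: V = 120.00 × 643/344 = 224.30 V.
After T₂: V = 224.30 × 1950/1235 = 354.16 V.
I_load = 354.16/116 = 3.0531 A, so P_out = 354.16 × 3.0531 = 1081.3 W.
All ideal ⇒ P_in = P_out, so I_supply = 1081.3/120 = 9.01 A.

I_supply ≈ 9.01 A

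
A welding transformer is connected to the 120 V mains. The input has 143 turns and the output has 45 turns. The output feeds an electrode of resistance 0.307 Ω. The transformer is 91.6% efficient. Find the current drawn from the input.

I_in ≈ 42.3 A

V_out = 120 × 45/143 = 37.762 V.
I_out = V_out/R = 37.762/0.307 = 123.00 A.
P_out = V_out I_out = 37.762 × 123.00 = 4644.9 W.
P_in = P_out/η = 4644.9/0.916 = 5070.9 W.
I_in = P_in/V_in = 5070.9/120 = 42.3 A.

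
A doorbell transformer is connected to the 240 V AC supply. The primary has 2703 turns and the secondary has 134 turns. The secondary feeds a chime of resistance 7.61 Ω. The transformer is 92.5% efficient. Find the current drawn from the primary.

V_s = 240 × 134/2703 = 11.898 V.
I_s = V_s/R = 11.898/7.61 = 1.5635 A.
P_out = V_s I_s = 11.898 × 1.5635 = 18.602 W.
P_in = P_out/η = 18.602/0.925 = 20.110 W.
I_p = P_in/V_p = 20.110/240 = 0.0838 A.

I_p ≈ 0.0838 A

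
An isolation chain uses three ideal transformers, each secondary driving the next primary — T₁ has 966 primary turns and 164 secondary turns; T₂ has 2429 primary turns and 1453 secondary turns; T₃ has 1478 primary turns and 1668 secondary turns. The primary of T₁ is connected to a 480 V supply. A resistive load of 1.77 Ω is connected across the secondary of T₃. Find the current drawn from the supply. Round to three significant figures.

After T₁: V = 480.00 × 164/966 = 81.491 V.
After T₂: V = 81.491 × 1453/2429 = 48.747 V.
After T₃: V = 48.747 × 1668/1478 = 55.013 V.
I_load = 55.013/1.77 = 31.081 A, so P_out = 55.013 × 31.081 = 1709.9 W.
All ideal ⇒ P_in = P_out, so I_supply = 1709.9/480 = 3.56 A.

I_supply ≈ 3.56 A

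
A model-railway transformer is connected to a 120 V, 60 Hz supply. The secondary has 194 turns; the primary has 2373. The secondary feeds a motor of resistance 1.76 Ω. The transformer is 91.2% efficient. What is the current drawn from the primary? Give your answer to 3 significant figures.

I_p ≈ 0.500 A

V_s = 120 × 194/2373 = 9.8104 V.
I_s = V_s/R = 9.8104/1.76 = 5.5741 A.
P_out = V_s I_s = 9.8104 × 5.5741 = 54.684 W.
P_in = P_out/η = 54.684/0.912 = 59.960 W.
I_p = P_in/V_p = 59.960/120 = 0.500 A.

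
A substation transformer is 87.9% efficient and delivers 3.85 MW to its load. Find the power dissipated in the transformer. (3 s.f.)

P_in = P_out/η = 3.85×10^6/0.879 = 4.37998×10^6 W.
P_loss = P_in − P_out = 4.37998×10^6 − 3.85×10^6 = 530000 W.

P_loss ≈ 530000 W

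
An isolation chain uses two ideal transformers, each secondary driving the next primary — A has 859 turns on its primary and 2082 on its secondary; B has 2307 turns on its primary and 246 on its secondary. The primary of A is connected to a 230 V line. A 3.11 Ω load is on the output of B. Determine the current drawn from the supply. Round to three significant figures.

Secondary of A: V = 230.00 × 2082/859 = 557.46 V.
Secondary of B: V = 557.46 × 246/2307 = 59.443 V.
I_load = 59.443/3.11 = 19.114 A, so P_out = 59.443 × 19.114 = 1136.2 W.
All ideal ⇒ P_in = P_out, so I_supply = 1136.2/230 = 4.94 A.

I_supply ≈ 4.94 A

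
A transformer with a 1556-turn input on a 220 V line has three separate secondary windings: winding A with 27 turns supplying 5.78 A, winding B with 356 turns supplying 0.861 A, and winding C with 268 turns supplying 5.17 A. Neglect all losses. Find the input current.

V_A = 220 × 27/1556 = 3.8175 V; V_B = 220 × 356/1556 = 50.334 V; V_C = 220 × 268/1556 = 37.892 V.
P_out = V_A I_A + V_B I_B + V_C I_C = 3.8175×5.78 + 50.334×0.861 + 37.892×5.17 = 22.065 + 43.338 + 195.90 = 261.30 W.
Ideal ⇒ P_in = P_out, so I_in = P_out/V_in = 261.30/220 = 1.19 A.

I_in ≈ 1.19 A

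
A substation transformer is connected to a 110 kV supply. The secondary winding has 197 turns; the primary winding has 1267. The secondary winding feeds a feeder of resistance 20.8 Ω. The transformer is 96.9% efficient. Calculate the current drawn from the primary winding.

I_p ≈ 132 A

V_s = 110000 × 197/1267 = 17103 V.
I_s = V_s/R = 17103/20.8 = 822.28 A.
P_out = V_s I_s = 17103 × 822.28 = 1.4064×10^7 W.
P_in = P_out/η = 1.4064×10^7/0.969 = 1.4514×10^7 W.
I_p = P_in/V_p = 1.4514×10^7/110000 = 132 A.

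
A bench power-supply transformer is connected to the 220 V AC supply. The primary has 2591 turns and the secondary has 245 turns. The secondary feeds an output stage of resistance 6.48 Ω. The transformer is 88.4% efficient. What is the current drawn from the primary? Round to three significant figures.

V_s = 220 × 245/2591 = 20.803 V.
I_s = V_s/R = 20.803/6.48 = 3.2103 A.
P_out = V_s I_s = 20.803 × 3.2103 = 66.783 W.
P_in = P_out/η = 66.783/0.884 = 75.547 W.
I_p = P_in/V_p = 75.547/220 = 0.343 A.

I_p ≈ 0.343 A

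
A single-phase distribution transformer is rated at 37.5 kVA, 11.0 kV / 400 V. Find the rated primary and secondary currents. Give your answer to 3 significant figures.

I_p = S/V_p = 37500/11000 = 3.41 A.
I_s = S/V_s = 37500/400 = 93.8 A.

I_p ≈ 3.41 A, I_s ≈ 93.8 A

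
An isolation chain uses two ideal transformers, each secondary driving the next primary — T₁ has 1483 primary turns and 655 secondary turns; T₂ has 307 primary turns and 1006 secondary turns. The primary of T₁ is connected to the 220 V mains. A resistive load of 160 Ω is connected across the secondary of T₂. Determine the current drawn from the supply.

After T₁: V = 220.00 × 655/1483 = 97.168 V.
After T₂: V = 97.168 × 1006/307 = 318.41 V.
I_load = 318.41/160 = 1.9900 A, so P_out = 318.41 × 1.9900 = 633.64 W.
All ideal ⇒ P_in = P_out, so I_supply = 633.64/220 = 2.88 A.

I_supply ≈ 2.88 A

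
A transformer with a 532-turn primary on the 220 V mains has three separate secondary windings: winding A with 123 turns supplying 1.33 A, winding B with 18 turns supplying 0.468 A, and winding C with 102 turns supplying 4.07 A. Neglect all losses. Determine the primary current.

V_A = 220 × 123/532 = 50.865 V; V_B = 220 × 18/532 = 7.4436 V; V_C = 220 × 102/532 = 42.180 V.
P_out = V_A I_A + V_B I_B + V_C I_C = 50.865×1.33 + 7.4436×0.468 + 42.180×4.07 = 67.650 + 3.4836 + 171.67 = 242.81 W.
Ideal ⇒ P_in = P_out, so I_p = P_out/V_p = 242.81/220 = 1.10 A.

I_p ≈ 1.10 A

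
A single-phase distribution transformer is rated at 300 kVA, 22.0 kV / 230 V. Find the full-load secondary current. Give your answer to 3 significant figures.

I_s = S/V_s = 300000/230 = 1300 A.

I_s ≈ 1300 A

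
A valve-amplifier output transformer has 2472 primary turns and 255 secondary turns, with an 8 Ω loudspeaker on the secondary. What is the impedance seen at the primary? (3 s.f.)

Z_p ≈ 752 Ω

Z_p = (N_p/N_s)² × Z_s = (2472/255)² × 8 = 752 Ω.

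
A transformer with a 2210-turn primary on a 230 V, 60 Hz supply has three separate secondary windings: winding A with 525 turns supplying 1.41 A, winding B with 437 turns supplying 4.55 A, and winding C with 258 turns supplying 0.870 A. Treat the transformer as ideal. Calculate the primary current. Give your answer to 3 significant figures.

I_p ≈ 1.34 A

V_A = 230 × 525/2210 = 54.638 V; V_B = 230 × 437/2210 = 45.480 V; V_C = 230 × 258/2210 = 26.851 V.
P_out = V_A I_A + V_B I_B + V_C I_C = 54.638×1.41 + 45.480×4.55 + 26.851×0.870 = 77.040 + 206.93 + 23.360 = 307.33 W.
Ideal ⇒ P_in = P_out, so I_p = P_out/V_p = 307.33/230 = 1.34 A.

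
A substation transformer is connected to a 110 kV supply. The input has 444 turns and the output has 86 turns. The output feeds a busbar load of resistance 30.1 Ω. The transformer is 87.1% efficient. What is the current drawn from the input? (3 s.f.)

V_out = 110000 × 86/444 = 21306 V.
I_out = V_out/R = 21306/30.1 = 707.85 A.
P_out = V_out I_out = 21306 × 707.85 = 1.5082×10^7 W.
P_in = P_out/η = 1.5082×10^7/0.871 = 1.7315×10^7 W.
I_in = P_in/V_in = 1.7315×10^7/110000 = 157 A.

I_in ≈ 157 A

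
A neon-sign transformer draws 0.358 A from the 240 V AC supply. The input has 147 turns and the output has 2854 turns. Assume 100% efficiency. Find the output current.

I_out ≈ 0.0184 A

I_out/I_in = N_in/N_out, so I_out = 0.358 × 147/2854 = 0.0184 A.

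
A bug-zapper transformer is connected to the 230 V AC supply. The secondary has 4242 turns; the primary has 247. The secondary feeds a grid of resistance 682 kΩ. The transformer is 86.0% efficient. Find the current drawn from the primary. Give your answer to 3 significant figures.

I_p ≈ 0.116 A

V_s = 230 × 4242/247 = 3950.0 V.
I_s = V_s/R = 3950.0/682000 = 0.0057918 A.
P_out = V_s I_s = 3950.0 × 0.0057918 = 22.878 W.
P_in = P_out/η = 22.878/0.860 = 26.602 W.
I_p = P_in/V_p = 26.602/230 = 0.116 A.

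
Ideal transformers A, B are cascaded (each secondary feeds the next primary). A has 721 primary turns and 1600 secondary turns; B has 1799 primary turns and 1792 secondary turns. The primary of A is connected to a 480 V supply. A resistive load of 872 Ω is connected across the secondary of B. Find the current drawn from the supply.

Secondary of A: V = 480.00 × 1600/721 = 1065.2 V.
Secondary of B: V = 1065.2 × 1792/1799 = 1061.0 V.
I_load = 1061.0/872 = 1.2168 A, so P_out = 1061.0 × 1.2168 = 1291.1 W.
All ideal ⇒ P_in = P_out, so I_supply = 1291.1/480 = 2.69 A.

I_supply ≈ 2.69 A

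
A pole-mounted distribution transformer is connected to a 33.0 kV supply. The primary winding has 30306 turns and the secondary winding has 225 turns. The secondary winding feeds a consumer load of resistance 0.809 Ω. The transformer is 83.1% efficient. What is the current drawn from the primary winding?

V_s = 33000 × 225/30306 = 245.00 V.
I_s = V_s/R = 245.00/0.809 = 302.84 A.
P_out = V_s I_s = 245.00 × 302.84 = 74197 W.
P_in = P_out/η = 74197/0.831 = 89287 W.
I_p = P_in/V_p = 89287/33000 = 2.71 A.

I_p ≈ 2.71 A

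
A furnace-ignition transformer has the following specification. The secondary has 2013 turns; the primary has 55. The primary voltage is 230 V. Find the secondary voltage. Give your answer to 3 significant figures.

V_s/V_p = N_s/N_p, so V_s = 230 × 2013/55 = 8420 V.

V_s ≈ 8420 V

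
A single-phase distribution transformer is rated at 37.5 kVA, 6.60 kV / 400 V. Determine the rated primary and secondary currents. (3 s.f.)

I_p ≈ 5.68 A, I_s ≈ 93.8 A

I_p = S/V_p = 37500/6600 = 5.68 A.
I_s = S/V_s = 37500/400 = 93.8 A.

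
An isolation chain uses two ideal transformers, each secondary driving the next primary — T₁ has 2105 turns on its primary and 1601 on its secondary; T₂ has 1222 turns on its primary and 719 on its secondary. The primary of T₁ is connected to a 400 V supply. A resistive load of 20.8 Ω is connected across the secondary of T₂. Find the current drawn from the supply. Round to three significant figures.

I_supply ≈ 3.85 A

After T₁: V = 400.00 × 1601/2105 = 304.23 V.
After T₂: V = 304.23 × 719/1222 = 179.00 V.
I_load = 179.00/20.8 = 8.6058 A, so P_out = 179.00 × 8.6058 = 1540.5 W.
All ideal ⇒ P_in = P_out, so I_supply = 1540.5/400 = 3.85 A.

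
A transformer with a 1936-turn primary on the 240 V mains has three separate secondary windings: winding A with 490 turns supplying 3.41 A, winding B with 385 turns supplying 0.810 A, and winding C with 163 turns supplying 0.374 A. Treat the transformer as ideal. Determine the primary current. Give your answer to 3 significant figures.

I_p ≈ 1.06 A

V_A = 240 × 490/1936 = 60.744 V; V_B = 240 × 385/1936 = 47.727 V; V_C = 240 × 163/1936 = 20.207 V.
P_out = V_A I_A + V_B I_B + V_C I_C = 60.744×3.41 + 47.727×0.810 + 20.207×0.374 = 207.14 + 38.659 + 7.5573 = 253.35 W.
Ideal ⇒ P_in = P_out, so I_p = P_out/V_p = 253.35/240 = 1.06 A.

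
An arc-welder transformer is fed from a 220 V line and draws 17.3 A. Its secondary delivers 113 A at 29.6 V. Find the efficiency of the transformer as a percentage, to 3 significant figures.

P_in = 220 × 17.3 = 3806.00 W.
P_out = 29.6 × 113 = 3344.80 W.
η = P_out/P_in = 3344.80/3806.00 = 0.879.

η ≈ 87.9%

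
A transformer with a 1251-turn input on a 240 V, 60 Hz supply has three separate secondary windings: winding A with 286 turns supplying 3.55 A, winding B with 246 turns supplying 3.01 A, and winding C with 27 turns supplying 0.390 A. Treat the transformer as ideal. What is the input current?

I_in ≈ 1.41 A

V_A = 240 × 286/1251 = 54.868 V; V_B = 240 × 246/1251 = 47.194 V; V_C = 240 × 27/1251 = 5.1799 V.
P_out = V_A I_A + V_B I_B + V_C I_C = 54.868×3.55 + 47.194×3.01 + 5.1799×0.390 = 194.78 + 142.05 + 2.0201 = 338.86 W.
Ideal ⇒ P_in = P_out, so I_in = P_out/V_in = 338.86/240 = 1.41 A.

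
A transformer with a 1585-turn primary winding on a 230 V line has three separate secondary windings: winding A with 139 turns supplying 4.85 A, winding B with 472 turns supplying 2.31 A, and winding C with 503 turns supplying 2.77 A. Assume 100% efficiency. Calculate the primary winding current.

V_A = 230 × 139/1585 = 20.170 V; V_B = 230 × 472/1585 = 68.492 V; V_C = 230 × 503/1585 = 72.991 V.
P_out = V_A I_A + V_B I_B + V_C I_C = 20.170×4.85 + 68.492×2.31 + 72.991×2.77 = 97.826 + 158.22 + 202.18 = 458.23 W.
Ideal ⇒ P_in = P_out, so I_p = P_out/V_p = 458.23/230 = 1.99 A.

I_p ≈ 1.99 A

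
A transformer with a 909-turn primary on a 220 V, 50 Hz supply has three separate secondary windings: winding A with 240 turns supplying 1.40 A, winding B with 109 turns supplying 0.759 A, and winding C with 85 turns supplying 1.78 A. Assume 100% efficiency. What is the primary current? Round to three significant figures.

I_p ≈ 0.627 A

V_A = 220 × 240/909 = 58.086 V; V_B = 220 × 109/909 = 26.381 V; V_C = 220 × 85/909 = 20.572 V.
P_out = V_A I_A + V_B I_B + V_C I_C = 58.086×1.40 + 26.381×0.759 + 20.572×1.78 = 81.320 + 20.023 + 36.618 = 137.96 W.
Ideal ⇒ P_in = P_out, so I_p = P_out/V_p = 137.96/220 = 0.627 A.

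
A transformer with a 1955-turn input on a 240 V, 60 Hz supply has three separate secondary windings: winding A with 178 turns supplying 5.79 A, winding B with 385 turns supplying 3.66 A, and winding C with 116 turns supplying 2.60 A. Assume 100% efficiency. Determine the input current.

I_in ≈ 1.40 A

V_A = 240 × 178/1955 = 21.852 V; V_B = 240 × 385/1955 = 47.263 V; V_C = 240 × 116/1955 = 14.240 V.
P_out = V_A I_A + V_B I_B + V_C I_C = 21.852×5.79 + 47.263×3.66 + 14.240×2.60 = 126.52 + 172.98 + 37.025 = 336.53 W.
Ideal ⇒ P_in = P_out, so I_in = P_out/V_in = 336.53/240 = 1.40 A.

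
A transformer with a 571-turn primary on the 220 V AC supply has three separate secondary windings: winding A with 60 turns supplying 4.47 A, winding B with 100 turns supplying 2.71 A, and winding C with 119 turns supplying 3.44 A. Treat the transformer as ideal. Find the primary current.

V_A = 220 × 60/571 = 23.117 V; V_B = 220 × 100/571 = 38.529 V; V_C = 220 × 119/571 = 45.849 V.
P_out = V_A I_A + V_B I_B + V_C I_C = 23.117×4.47 + 38.529×2.71 + 45.849×3.44 = 103.33 + 104.41 + 157.72 = 365.47 W.
Ideal ⇒ P_in = P_out, so I_p = P_out/V_p = 365.47/220 = 1.66 A.

I_p ≈ 1.66 A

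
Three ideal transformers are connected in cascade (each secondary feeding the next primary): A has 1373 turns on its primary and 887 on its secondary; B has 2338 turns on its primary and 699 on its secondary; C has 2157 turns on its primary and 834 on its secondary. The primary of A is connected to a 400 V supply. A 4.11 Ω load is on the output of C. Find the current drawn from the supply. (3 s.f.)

Secondary of A: V = 400.00 × 887/1373 = 258.41 V.
Secondary of B: V = 258.41 × 699/2338 = 77.258 V.
Secondary of C: V = 77.258 × 834/2157 = 29.872 V.
I_load = 29.872/4.11 = 7.2681 A, so P_out = 29.872 × 7.2681 = 217.11 W.
All ideal ⇒ P_in = P_out, so I_supply = 217.11/400 = 0.543 A.

I_supply ≈ 0.543 A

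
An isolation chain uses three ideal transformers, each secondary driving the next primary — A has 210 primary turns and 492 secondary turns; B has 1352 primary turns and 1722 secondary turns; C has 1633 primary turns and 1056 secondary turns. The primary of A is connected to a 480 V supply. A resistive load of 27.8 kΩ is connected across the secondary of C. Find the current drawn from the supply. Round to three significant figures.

After A: V = 480.00 × 492/210 = 1124.6 V.
After B: V = 1124.6 × 1722/1352 = 1432.3 V.
After C: V = 1432.3 × 1056/1633 = 926.24 V.
I_load = 926.24/27800 = 0.033318 A, so P_out = 926.24 × 0.033318 = 30.860 W.
All ideal ⇒ P_in = P_out, so I_supply = 30.860/480 = 0.0643 A.

I_supply ≈ 0.0643 A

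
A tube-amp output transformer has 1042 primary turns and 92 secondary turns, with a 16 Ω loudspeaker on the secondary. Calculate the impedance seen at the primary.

Z_p = (N_p/N_s)² × Z_s = (1042/92)² × 16 = 2050 Ω.

Z_p ≈ 2050 Ω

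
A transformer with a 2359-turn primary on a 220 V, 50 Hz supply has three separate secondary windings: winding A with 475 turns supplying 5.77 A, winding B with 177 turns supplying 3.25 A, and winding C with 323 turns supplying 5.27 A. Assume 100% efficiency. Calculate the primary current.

V_A = 220 × 475/2359 = 44.298 V; V_B = 220 × 177/2359 = 16.507 V; V_C = 220 × 323/2359 = 30.123 V.
P_out = V_A I_A + V_B I_B + V_C I_C = 44.298×5.77 + 16.507×3.25 + 30.123×5.27 = 255.60 + 53.648 + 158.75 = 468.00 W.
Ideal ⇒ P_in = P_out, so I_p = P_out/V_p = 468.00/220 = 2.13 A.

I_p ≈ 2.13 A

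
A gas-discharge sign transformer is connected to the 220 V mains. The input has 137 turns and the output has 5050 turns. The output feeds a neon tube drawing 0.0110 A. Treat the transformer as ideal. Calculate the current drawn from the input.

I_in ≈ 0.405 A

For an ideal transformer I_in N_in = I_out N_out, so I_in = 0.0110 × 5050/137 = 0.405 A.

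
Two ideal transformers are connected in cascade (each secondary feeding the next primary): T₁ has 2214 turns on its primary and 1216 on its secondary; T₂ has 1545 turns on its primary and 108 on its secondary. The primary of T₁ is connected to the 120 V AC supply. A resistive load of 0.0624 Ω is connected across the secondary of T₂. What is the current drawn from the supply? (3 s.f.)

I_supply ≈ 2.83 A

After T₁: V = 120.00 × 1216/2214 = 65.908 V.
After T₂: V = 65.908 × 108/1545 = 4.6072 V.
I_load = 4.6072/0.0624 = 73.833 A, so P_out = 4.6072 × 73.833 = 340.16 W.
All ideal ⇒ P_in = P_out, so I_supply = 340.16/120 = 2.83 A.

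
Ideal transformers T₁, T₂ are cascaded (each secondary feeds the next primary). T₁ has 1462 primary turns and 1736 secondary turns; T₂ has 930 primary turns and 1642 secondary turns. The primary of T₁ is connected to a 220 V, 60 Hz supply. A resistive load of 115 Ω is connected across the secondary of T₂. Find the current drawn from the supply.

Secondary of T₁: V = 220.00 × 1736/1462 = 261.23 V.
Secondary of T₂: V = 261.23 × 1642/930 = 461.23 V.
I_load = 461.23/115 = 4.0107 A, so P_out = 461.23 × 4.0107 = 1849.8 W.
All ideal ⇒ P_in = P_out, so I_supply = 1849.8/220 = 8.41 A.

I_supply ≈ 8.41 A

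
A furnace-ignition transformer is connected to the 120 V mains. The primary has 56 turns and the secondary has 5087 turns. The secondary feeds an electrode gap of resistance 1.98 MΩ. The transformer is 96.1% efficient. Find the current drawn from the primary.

V_s = 120 × 5087/56 = 10901 V.
I_s = V_s/R = 10901/(1.98×10^6) = 0.0055054 A.
P_out = V_s I_s = 10901 × 0.0055054 = 60.013 W.
P_in = P_out/η = 60.013/0.961 = 62.448 W.
I_p = P_in/V_p = 62.448/120 = 0.520 A.

I_p ≈ 0.520 A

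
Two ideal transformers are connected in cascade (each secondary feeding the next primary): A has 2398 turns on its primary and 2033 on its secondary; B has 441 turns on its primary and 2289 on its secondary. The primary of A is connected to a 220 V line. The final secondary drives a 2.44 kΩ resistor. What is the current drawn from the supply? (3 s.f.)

After A: V = 220.00 × 2033/2398 = 186.51 V.
After B: V = 186.51 × 2289/441 = 968.10 V.
I_load = 968.10/2440 = 0.39676 A, so P_out = 968.10 × 0.39676 = 384.10 W.
All ideal ⇒ P_in = P_out, so I_supply = 384.10/220 = 1.75 A.

I_supply ≈ 1.75 A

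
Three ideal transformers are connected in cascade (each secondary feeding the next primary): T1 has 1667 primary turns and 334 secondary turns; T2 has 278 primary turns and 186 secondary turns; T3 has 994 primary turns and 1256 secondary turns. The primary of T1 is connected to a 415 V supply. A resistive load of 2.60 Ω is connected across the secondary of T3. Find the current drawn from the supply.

I_supply ≈ 4.58 A

Secondary of T1: V = 415.00 × 334/1667 = 83.149 V.
Secondary of T2: V = 83.149 × 186/278 = 55.632 V.
Secondary of T3: V = 55.632 × 1256/994 = 70.296 V.
I_load = 70.296/2.60 = 27.037 A, so P_out = 70.296 × 27.037 = 1900.6 W.
All ideal ⇒ P_in = P_out, so I_supply = 1900.6/415 = 4.58 A.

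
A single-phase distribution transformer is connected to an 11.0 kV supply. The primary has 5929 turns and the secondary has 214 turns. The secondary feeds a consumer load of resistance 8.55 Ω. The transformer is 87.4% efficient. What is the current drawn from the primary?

V_s = 11000 × 214/5929 = 397.03 V.
I_s = V_s/R = 397.03/8.55 = 46.436 A.
P_out = V_s I_s = 397.03 × 46.436 = 18437 W.
P_in = P_out/η = 18437/0.874 = 21095 W.
I_p = P_in/V_p = 21095/11000 = 1.92 A.

I_p ≈ 1.92 A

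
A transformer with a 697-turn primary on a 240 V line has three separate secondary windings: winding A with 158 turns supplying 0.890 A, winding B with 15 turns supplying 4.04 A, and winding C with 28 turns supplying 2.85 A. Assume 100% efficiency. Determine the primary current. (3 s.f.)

V_A = 240 × 158/697 = 54.405 V; V_B = 240 × 15/697 = 5.1650 V; V_C = 240 × 28/697 = 9.6413 V.
P_out = V_A I_A + V_B I_B + V_C I_C = 54.405×0.890 + 5.1650×4.04 + 9.6413×2.85 = 48.420 + 20.867 + 27.478 = 96.764 W.
Ideal ⇒ P_in = P_out, so I_p = P_out/V_p = 96.764/240 = 0.403 A.

I_p ≈ 0.403 A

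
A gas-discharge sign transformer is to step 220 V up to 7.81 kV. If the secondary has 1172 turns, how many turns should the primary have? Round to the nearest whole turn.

N_p = 33 turns

N_p/N_s = V_p/V_s, so N_p = 1172 × 220/7810 = 33.0 ≈ 33 turns.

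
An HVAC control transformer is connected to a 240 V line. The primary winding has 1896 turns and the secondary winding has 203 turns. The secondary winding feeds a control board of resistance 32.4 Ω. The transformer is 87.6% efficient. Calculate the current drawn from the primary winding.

I_p ≈ 0.0969 A

V_s = 240 × 203/1896 = 25.696 V.
I_s = V_s/R = 25.696/32.4 = 0.79309 A.
P_out = V_s I_s = 25.696 × 0.79309 = 20.379 W.
P_in = P_out/η = 20.379/0.876 = 23.264 W.
I_p = P_in/V_p = 23.264/240 = 0.0969 A.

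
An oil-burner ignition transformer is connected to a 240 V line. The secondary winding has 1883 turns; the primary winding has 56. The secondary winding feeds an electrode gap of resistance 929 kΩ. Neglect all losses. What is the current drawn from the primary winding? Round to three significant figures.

V_s = V_p × N_s/N_p = 240 × 1883/56 = 8070.0 V.
I_s = V_s/R = 8070.0/929000 = 0.0086868 A.
For an ideal transformer I_p N_p = I_s N_s, so I_p = 0.0086868 × 1883/56 = 0.292 A.

I_p ≈ 0.292 A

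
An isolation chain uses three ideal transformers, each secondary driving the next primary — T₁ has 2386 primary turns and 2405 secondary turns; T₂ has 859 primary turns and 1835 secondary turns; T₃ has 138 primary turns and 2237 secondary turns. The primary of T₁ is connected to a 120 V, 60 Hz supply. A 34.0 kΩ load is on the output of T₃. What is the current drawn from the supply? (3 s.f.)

I_supply ≈ 4.30 A

Secondary of T₁: V = 120.00 × 2405/2386 = 120.96 V.
Secondary of T₂: V = 120.96 × 1835/859 = 258.39 V.
Secondary of T₃: V = 258.39 × 2237/138 = 4188.5 V.
I_load = 4188.5/34000 = 0.12319 A, so P_out = 4188.5 × 0.12319 = 515.98 W.
All ideal ⇒ P_in = P_out, so I_supply = 515.98/120 = 4.30 A.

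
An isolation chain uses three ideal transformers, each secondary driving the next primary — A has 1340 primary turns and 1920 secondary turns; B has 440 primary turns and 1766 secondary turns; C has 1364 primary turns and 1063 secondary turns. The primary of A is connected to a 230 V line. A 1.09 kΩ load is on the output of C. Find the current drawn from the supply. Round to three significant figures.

After A: V = 230.00 × 1920/1340 = 329.55 V.
After B: V = 329.55 × 1766/440 = 1322.7 V.
After C: V = 1322.7 × 1063/1364 = 1030.8 V.
I_load = 1030.8/1090 = 0.94570 A, so P_out = 1030.8 × 0.94570 = 974.85 W.
All ideal ⇒ P_in = P_out, so I_supply = 974.85/230 = 4.24 A.

I_supply ≈ 4.24 A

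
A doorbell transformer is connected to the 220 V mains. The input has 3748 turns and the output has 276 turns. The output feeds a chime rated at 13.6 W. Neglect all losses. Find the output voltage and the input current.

V_out ≈ 16.2 V, I_in ≈ 0.0618 A

V_out = V_in × N_out/N_in = 220 × 276/3748 = 16.201 V.
I_out = P/V_out = 13.6/16.201 = 0.83947 A.
I_in = I_out × N_out/N_in = 0.83947 × 276/3748 = 0.0618 A.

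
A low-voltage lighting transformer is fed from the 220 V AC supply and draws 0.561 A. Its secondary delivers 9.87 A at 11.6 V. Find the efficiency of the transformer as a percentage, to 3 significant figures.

P_in = 220 × 0.561 = 123.420 W.
P_out = 11.6 × 9.87 = 114.492 W.
η = P_out/P_in = 114.492/123.420 = 0.928.

η ≈ 92.8%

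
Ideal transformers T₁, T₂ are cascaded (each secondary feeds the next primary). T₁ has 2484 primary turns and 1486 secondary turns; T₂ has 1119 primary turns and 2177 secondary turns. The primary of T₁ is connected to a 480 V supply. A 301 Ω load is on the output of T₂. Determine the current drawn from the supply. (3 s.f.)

Secondary of T₁: V = 480.00 × 1486/2484 = 287.15 V.
Secondary of T₂: V = 287.15 × 2177/1119 = 558.65 V.
I_load = 558.65/301 = 1.8560 A, so P_out = 558.65 × 1.8560 = 1036.8 W.
All ideal ⇒ P_in = P_out, so I_supply = 1036.8/480 = 2.16 A.

I_supply ≈ 2.16 A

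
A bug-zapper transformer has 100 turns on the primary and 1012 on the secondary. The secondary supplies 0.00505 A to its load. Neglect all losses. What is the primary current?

For an ideal transformer I_p/I_s = N_s/N_p, so I_p = 0.00505 × 1012/100 = 0.0511 A.

I_p ≈ 0.0511 A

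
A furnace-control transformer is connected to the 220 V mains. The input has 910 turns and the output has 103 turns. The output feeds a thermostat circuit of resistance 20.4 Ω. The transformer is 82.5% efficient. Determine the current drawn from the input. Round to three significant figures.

I_in ≈ 0.167 A

V_out = 220 × 103/910 = 24.901 V.
I_out = V_out/R = 24.901/20.4 = 1.2206 A.
P_out = V_out I_out = 24.901 × 1.2206 = 30.395 W.
P_in = P_out/η = 30.395/0.825 = 36.843 W.
I_in = P_in/V_in = 36.843/220 = 0.167 A.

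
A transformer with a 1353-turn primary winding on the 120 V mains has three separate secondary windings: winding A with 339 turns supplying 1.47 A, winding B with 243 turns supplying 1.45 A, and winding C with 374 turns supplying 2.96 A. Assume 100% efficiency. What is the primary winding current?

V_A = 120 × 339/1353 = 30.067 V; V_B = 120 × 243/1353 = 21.552 V; V_C = 120 × 374/1353 = 33.171 V.
P_out = V_A I_A + V_B I_B + V_C I_C = 30.067×1.47 + 21.552×1.45 + 33.171×2.96 = 44.198 + 31.251 + 98.185 = 173.63 W.
Ideal ⇒ P_in = P_out, so I_p = P_out/V_p = 173.63/120 = 1.45 A.

I_p ≈ 1.45 A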